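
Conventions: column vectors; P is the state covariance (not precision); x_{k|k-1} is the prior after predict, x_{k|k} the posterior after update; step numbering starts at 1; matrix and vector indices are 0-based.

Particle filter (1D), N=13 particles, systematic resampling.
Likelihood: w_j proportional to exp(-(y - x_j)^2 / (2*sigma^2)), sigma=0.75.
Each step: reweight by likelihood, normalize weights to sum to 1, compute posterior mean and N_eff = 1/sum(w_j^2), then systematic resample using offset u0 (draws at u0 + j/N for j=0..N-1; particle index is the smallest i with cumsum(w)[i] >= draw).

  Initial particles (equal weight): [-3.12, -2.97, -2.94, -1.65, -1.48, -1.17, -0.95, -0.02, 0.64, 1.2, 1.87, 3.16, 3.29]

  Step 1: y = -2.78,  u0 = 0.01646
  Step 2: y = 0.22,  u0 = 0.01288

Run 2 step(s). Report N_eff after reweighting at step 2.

step 1: w=[0.2546, 0.2732, 0.2758, 0.0907, 0.0628, 0.0282, 0.0144, 0.0003, 0.0000, 0.0000, 0.0000, 0.0000, 0.0000]  mean=-2.7059  Neff=4.3724  idx=[0, 0, 0, 0, 1, 1, 1, 2, 2, 2, 2, 3, 4]
step 2: w=[0.0004, 0.0004, 0.0004, 0.0004, 0.0010, 0.0010, 0.0010, 0.0011, 0.0011, 0.0011, 0.0011, 0.3650, 0.6260]  mean=-1.5557  Neff=1.9046  idx=[11, 11, 11, 11, 11, 12, 12, 12, 12, 12, 12, 12, 12]

N_eff = 1.9046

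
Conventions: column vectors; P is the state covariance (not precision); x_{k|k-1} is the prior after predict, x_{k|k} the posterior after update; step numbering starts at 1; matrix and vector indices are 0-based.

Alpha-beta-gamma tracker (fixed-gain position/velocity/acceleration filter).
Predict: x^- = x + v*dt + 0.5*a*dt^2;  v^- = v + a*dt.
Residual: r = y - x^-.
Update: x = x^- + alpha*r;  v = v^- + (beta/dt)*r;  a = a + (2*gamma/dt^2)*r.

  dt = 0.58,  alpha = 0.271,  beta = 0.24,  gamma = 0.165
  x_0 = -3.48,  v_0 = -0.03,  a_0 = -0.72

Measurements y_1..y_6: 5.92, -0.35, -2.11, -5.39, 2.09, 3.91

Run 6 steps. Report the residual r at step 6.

resid = 10.3302

step 1: x_pred=-3.6185  r=9.5385  x^+=-1.0336  v^+=3.4994  a^+=8.6370
step 2: x_pred=2.4488  r=-2.7988  x^+=1.6903  v^+=7.3507  a^+=5.8915
step 3: x_pred=6.9447  r=-9.0547  x^+=4.4909  v^+=7.0210  a^+=-2.9910
step 4: x_pred=8.0600  r=-13.4500  x^+=4.4150  v^+=-0.2793  a^+=-16.1850
step 5: x_pred=1.5307  r=0.5593  x^+=1.6823  v^+=-9.4352  a^+=-15.6364
step 6: x_pred=-6.4202  r=10.3302  x^+=-3.6207  v^+=-14.2297  a^+=-5.5028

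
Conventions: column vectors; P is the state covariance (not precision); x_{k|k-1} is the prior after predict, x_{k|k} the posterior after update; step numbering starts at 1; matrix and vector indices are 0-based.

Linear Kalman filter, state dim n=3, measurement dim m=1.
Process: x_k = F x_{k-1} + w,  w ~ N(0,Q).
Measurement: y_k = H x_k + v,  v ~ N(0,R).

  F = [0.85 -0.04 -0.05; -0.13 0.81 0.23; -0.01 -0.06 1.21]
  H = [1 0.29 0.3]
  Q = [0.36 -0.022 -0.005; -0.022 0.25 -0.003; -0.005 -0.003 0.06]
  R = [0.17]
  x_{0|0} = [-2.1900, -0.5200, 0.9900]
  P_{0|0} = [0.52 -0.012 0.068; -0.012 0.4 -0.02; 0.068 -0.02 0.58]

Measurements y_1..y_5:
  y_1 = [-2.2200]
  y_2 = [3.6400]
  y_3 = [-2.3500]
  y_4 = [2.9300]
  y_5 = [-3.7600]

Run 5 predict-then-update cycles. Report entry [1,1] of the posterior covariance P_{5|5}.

step 1: x^-=[-1.8902, 0.0912, 1.2510]  P^-=[0.7327 -0.0927 0.0279; -0.0927 0.5429 0.1095; 0.0279 0.1095 0.9119]  S=[1.0125]  K=[0.7054; 0.0964; 0.3291]  nu=[-0.7315]  x^+=[-2.4062, 0.0207, 1.0102]  P^+=[0.2289 -0.1615 -0.2071; -0.1615 0.5335 0.0773; -0.2071 0.0773 0.8022]
step 2: x^-=[-2.0966, 0.5619, 1.2452]  P^-=[0.5571 -0.2316 -0.2627; -0.2316 0.7216 0.3025; -0.2627 0.3025 1.2301]  S=[0.6593]  K=[0.6237; 0.1038; 0.2943]  nu=[5.2001]  x^+=[1.1468, 1.1018, 2.7758]  P^+=[0.3007 -0.2742 -0.3837; -0.2742 0.7145 0.2823; -0.3837 0.2823 1.1730]
step 3: x^-=[0.7919, 1.3818, 3.2812]  P^-=[0.6337 -0.3736 -0.4706; -0.3736 0.9718 0.6232; -0.4706 0.6232 1.7479]  S=[0.6521]  K=[0.5891; 0.1459; 0.3596]  nu=[-4.5270]  x^+=[-1.8750, 0.7214, 1.6532]  P^+=[0.4074 -0.4297 -0.6088; -0.4297 0.9579 0.5890; -0.6088 0.5890 1.6636]
step 4: x^-=[-1.7053, 1.2083, 1.9759]  P^-=[0.7433 -0.5675 -0.7382; -0.5675 1.3197 1.0804; -0.7382 1.0804 2.4278]  S=[0.6587]  K=[0.5424; 0.2115; 0.4606]  nu=[3.6921]  x^+=[0.2973, 1.9893, 3.6766]  P^+=[0.5495 -0.6431 -0.9028; -0.6431 1.2903 1.0162; -0.9028 1.0162 2.2880]
step 5: x^-=[-0.0107, 2.4183, 4.3263]  P^-=[0.8894 -0.8298 -1.0876; -0.8298 1.7949 1.6980; -1.0876 1.6980 3.2881]  S=[0.6679]  K=[0.4828; 0.2996; 0.5859]  nu=[-5.7485]  x^+=[-2.7861, 0.6958, 0.9584]  P^+=[0.7337 -0.9264 -1.2765; -0.9264 1.7350 1.5808; -1.2765 1.5808 3.0589]

P_post[1,1] = 1.7350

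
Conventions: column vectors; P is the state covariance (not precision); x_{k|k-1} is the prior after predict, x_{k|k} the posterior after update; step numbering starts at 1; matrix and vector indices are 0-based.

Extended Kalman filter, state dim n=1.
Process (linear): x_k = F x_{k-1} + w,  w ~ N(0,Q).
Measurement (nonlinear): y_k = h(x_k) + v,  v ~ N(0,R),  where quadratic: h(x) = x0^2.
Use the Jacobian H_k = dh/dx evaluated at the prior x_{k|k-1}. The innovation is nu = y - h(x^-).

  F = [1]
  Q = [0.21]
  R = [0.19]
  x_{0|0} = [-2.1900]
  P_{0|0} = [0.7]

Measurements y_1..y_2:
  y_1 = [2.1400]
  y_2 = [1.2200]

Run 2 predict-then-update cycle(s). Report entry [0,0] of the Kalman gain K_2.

K[0,0] = -0.2897

step 1: x^-=[-2.1900]  P^-=[0.9100]  H_jac=[-4.3800]  S=[17.6478]  K=[-0.2259]  nu=[-2.6561]  x^+=[-1.5901]  P^+=[0.0098]
step 2: x^-=[-1.5901]  P^-=[0.2198]  H_jac=[-3.1802]  S=[2.4130]  K=[-0.2897]  nu=[-1.3085]  x^+=[-1.2111]  P^+=[0.0173]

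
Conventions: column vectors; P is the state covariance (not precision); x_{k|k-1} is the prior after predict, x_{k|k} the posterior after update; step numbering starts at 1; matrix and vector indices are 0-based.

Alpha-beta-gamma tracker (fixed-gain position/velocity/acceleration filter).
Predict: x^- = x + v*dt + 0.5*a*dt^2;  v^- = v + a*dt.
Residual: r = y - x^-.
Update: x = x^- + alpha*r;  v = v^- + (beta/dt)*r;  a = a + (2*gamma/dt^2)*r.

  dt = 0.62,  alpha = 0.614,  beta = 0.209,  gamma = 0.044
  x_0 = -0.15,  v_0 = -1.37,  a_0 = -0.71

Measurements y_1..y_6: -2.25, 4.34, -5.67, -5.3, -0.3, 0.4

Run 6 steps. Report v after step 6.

step 1: x_pred=-1.1359  r=-1.1141  x^+=-1.8199  v^+=-2.1858  a^+=-0.9651
step 2: x_pred=-3.3606  r=7.7006  x^+=1.3676  v^+=-0.1883  a^+=0.7978
step 3: x_pred=1.4042  r=-7.0742  x^+=-2.9394  v^+=-2.0783  a^+=-0.8217
step 4: x_pred=-4.3858  r=-0.9142  x^+=-4.9471  v^+=-2.8959  a^+=-1.0309
step 5: x_pred=-6.9407  r=6.6407  x^+=-2.8633  v^+=-1.2965  a^+=0.4893
step 6: x_pred=-3.5731  r=3.9731  x^+=-1.1336  v^+=0.3462  a^+=1.3989

v_post = 0.3462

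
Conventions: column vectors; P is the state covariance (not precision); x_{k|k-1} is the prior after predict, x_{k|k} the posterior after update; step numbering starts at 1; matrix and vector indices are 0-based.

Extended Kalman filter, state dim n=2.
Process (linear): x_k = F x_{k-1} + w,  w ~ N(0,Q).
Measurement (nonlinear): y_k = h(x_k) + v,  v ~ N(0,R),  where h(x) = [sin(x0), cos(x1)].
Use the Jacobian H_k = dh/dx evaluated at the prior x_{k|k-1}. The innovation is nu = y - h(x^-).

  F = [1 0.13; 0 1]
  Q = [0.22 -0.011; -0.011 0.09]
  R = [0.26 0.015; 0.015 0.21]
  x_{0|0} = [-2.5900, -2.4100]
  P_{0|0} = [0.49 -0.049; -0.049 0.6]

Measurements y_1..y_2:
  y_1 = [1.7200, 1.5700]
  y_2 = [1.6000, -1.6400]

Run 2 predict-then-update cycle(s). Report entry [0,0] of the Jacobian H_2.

H_jac[0,0] = -0.3649

step 1: x^-=[-2.9033, -2.4100]  P^-=[0.7074 0.0180; 0.0180 0.6900]  H_jac=[-0.9717 0.0000; 0.0000 0.6681]  S=[0.9280 0.0033; 0.0033 0.5179]  K=[-0.7409 0.0280; -0.0220 0.8901]  nu=[1.9560, 2.3141]  x^+=[-4.2877, -0.3933]  P^+=[0.1978 -0.0078; -0.0078 0.2793]
step 2: x^-=[-4.3389, -0.3933]  P^-=[0.4205 0.0175; 0.0175 0.3693]  H_jac=[-0.3649 0.0000; 0.0000 0.3832]  S=[0.3160 0.0126; 0.0126 0.2642]  K=[-0.4875 0.0485; -0.0415 0.5376]  nu=[0.6690, -2.5637]  x^+=[-4.7893, -1.7992]  P^+=[0.3454 0.0075; 0.0075 0.2930]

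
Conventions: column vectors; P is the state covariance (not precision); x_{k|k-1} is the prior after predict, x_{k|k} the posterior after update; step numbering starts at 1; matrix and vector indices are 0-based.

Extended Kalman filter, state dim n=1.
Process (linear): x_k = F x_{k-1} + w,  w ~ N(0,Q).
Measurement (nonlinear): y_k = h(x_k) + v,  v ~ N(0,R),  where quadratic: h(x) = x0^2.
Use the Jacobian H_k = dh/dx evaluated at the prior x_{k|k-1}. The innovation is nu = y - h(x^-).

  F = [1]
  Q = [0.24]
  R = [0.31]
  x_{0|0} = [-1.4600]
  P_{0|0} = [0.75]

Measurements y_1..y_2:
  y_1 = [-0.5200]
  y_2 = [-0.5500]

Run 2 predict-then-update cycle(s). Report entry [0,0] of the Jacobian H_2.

step 1: x^-=[-1.4600]  P^-=[0.9900]  H_jac=[-2.9200]  S=[8.7511]  K=[-0.3303]  nu=[-2.6516]  x^+=[-0.5841]  P^+=[0.0351]
step 2: x^-=[-0.5841]  P^-=[0.2751]  H_jac=[-1.1682]  S=[0.6854]  K=[-0.4688]  nu=[-0.8912]  x^+=[-0.1663]  P^+=[0.1244]

H_jac[0,0] = -1.1682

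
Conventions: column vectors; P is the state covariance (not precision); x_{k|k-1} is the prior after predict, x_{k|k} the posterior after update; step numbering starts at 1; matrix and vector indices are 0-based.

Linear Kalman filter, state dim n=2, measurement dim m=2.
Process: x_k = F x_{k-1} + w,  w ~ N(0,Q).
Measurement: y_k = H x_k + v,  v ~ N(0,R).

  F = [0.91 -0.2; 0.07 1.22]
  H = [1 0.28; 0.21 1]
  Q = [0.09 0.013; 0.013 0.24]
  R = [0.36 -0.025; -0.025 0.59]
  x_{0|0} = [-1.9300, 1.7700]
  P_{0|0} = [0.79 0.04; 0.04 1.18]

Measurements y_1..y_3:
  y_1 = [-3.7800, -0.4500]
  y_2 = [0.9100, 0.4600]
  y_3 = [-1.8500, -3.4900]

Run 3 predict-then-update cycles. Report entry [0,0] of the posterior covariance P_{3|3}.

step 1: x^-=[-2.1103, 2.0243]  P^-=[0.7768 -0.1807; -0.1807 2.0070]  S=[1.1930 0.5087; 0.5087 2.5554]  K=[0.6684 -0.1400; -0.0099 0.7725]  nu=[-2.2365, -2.0311]  x^+=[-3.3210, 0.4773]  P^+=[0.2889 -0.1600; -0.1600 0.4896]
step 2: x^-=[-3.1176, 0.3498]  P^-=[0.4071 -0.2634; -0.2634 0.9429]  S=[0.6935 0.0456; 0.0456 1.4402]  K=[0.4898 -0.1391; -0.0397 0.6175]  nu=[3.9296, 0.7649]  x^+=[-1.2993, 0.6660]  P^+=[0.2191 -0.1403; -0.1403 0.3948]
step 3: x^-=[-1.3155, 0.7215]  P^-=[0.3383 -0.2232; -0.2232 0.8047]  S=[0.6364 0.0351; 0.0351 1.3159]  K=[0.4404 -0.1273; -0.0284 0.5767]  nu=[-0.7365, -3.9353]  x^+=[-1.1387, -1.5270]  P^+=[0.1975 -0.1276; -0.1276 0.3677]

P_post[0,0] = 0.1975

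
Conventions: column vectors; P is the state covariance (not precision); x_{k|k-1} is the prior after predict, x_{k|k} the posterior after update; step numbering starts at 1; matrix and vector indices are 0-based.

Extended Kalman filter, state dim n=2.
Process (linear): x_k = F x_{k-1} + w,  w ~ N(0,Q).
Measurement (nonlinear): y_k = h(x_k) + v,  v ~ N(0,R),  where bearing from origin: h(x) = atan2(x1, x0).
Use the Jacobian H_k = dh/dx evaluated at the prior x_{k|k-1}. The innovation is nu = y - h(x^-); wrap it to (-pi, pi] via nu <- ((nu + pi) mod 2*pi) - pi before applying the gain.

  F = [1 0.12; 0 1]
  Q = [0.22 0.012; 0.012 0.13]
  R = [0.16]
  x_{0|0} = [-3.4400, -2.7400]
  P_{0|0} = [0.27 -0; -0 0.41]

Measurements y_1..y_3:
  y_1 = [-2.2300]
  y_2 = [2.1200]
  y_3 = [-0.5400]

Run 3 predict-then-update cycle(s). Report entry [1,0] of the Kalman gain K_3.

step 1: x^-=[-3.7688, -2.7400]  P^-=[0.4959 0.0612; 0.0612 0.5400]  H_jac=[0.1262 -0.1736]  S=[0.1815]  K=[0.2863; -0.4739]  nu=[0.2830]  x^+=[-3.6878, -2.8741]  P^+=[0.4810 0.0858; 0.0858 0.4992]
step 2: x^-=[-4.0327, -2.8741]  P^-=[0.7288 0.1577; 0.1577 0.6292]  H_jac=[0.1172 -0.1644]  S=[0.1809]  K=[0.3287; -0.4697]  nu=[-1.6408]  x^+=[-4.5720, -2.1034]  P^+=[0.7093 0.1857; 0.1857 0.5893]
step 3: x^-=[-4.8244, -2.1034]  P^-=[0.9823 0.2684; 0.2684 0.7193]  H_jac=[0.0759 -0.1742]  S=[0.1804]  K=[0.1544; -0.5815]  nu=[2.1904]  x^+=[-4.4863, -3.3773]  P^+=[0.9780 0.2846; 0.2846 0.6583]

K[1,0] = -0.5815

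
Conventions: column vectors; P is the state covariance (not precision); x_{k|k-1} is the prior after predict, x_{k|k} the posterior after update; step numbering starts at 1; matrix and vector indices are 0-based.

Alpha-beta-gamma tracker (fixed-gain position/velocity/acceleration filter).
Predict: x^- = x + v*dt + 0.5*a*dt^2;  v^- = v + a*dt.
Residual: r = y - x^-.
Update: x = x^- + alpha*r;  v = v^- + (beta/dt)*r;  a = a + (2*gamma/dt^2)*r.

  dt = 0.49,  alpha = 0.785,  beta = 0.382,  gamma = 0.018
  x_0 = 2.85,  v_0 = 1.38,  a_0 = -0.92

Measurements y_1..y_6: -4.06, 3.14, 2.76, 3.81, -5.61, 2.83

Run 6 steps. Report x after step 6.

x_post = 0.7369

step 1: x_pred=3.4158  r=-7.4758  x^+=-2.4527  v^+=-4.8988  a^+=-2.0409
step 2: x_pred=-5.0982  r=8.2382  x^+=1.3688  v^+=0.5235  a^+=-0.8057
step 3: x_pred=1.5286  r=1.2314  x^+=2.4952  v^+=1.0887  a^+=-0.6211
step 4: x_pred=2.9542  r=0.8558  x^+=3.6260  v^+=1.4516  a^+=-0.4927
step 5: x_pred=4.2781  r=-9.8881  x^+=-3.4841  v^+=-6.4985  a^+=-1.9753
step 6: x_pred=-6.9055  r=9.7355  x^+=0.7369  v^+=0.1232  a^+=-0.5156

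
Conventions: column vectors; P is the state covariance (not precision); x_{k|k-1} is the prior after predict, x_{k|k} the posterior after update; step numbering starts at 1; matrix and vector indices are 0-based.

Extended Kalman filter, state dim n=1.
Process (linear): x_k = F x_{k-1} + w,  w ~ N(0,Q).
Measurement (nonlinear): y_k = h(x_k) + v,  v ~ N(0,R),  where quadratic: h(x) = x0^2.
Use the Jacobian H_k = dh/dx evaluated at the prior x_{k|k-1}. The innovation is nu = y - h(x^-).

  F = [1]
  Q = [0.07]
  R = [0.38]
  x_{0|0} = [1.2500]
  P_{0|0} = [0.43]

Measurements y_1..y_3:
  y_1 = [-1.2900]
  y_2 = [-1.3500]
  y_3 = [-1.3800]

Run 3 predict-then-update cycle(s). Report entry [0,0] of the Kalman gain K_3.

K[0,0] = 0.0325

step 1: x^-=[1.2500]  P^-=[0.5000]  H_jac=[2.5000]  S=[3.5050]  K=[0.3566]  nu=[-2.8525]  x^+=[0.2327]  P^+=[0.0542]
step 2: x^-=[0.2327]  P^-=[0.1242]  H_jac=[0.4654]  S=[0.4069]  K=[0.1421]  nu=[-1.4042]  x^+=[0.0332]  P^+=[0.1160]
step 3: x^-=[0.0332]  P^-=[0.1860]  H_jac=[0.0664]  S=[0.3808]  K=[0.0325]  nu=[-1.3811]  x^+=[-0.0116]  P^+=[0.1856]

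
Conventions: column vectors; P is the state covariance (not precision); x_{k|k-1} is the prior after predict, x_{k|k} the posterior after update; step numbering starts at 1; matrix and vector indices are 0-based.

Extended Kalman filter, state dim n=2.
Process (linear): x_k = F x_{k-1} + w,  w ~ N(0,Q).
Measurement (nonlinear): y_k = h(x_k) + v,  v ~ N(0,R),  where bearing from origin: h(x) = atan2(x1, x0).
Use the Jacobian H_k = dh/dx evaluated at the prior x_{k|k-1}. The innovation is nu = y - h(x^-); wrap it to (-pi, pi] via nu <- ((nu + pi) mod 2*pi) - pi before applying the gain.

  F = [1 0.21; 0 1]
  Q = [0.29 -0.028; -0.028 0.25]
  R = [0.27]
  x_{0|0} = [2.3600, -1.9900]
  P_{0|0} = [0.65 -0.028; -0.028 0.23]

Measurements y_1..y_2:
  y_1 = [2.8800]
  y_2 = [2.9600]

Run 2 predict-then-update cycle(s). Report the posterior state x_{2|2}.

step 1: x^-=[1.9421, -1.9900]  P^-=[0.9384 -0.0077; -0.0077 0.4800]  H_jac=[0.2574 0.2512]  S=[0.3614]  K=[0.6628; 0.3281]  nu=[-2.6056]  x^+=[0.2150, -2.8449]  P^+=[0.7796 -0.0863; -0.0863 0.4411]
step 2: x^-=[-0.3824, -2.8449]  P^-=[1.0528 -0.0217; -0.0217 0.6911]  H_jac=[0.3453 -0.0464]  S=[0.3977]  K=[0.9166; -0.0995]  nu=[-1.6188]  x^+=[-1.8661, -2.6838]  P^+=[0.7187 0.0146; 0.0146 0.6872]

x_post = [-1.8661, -2.6838]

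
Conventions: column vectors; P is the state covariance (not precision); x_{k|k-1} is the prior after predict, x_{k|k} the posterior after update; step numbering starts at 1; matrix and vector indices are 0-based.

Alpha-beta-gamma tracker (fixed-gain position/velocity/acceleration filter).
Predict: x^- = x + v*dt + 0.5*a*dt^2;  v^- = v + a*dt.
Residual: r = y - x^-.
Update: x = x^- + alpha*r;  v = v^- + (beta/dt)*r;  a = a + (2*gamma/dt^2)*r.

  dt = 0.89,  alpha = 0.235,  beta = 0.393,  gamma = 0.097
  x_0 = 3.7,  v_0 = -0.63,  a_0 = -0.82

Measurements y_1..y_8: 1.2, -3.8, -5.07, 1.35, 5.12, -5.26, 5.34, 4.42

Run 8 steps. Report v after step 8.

step 1: x_pred=2.8145  r=-1.6145  x^+=2.4351  v^+=-2.0727  a^+=-1.2154
step 2: x_pred=0.1090  r=-3.9090  x^+=-0.8096  v^+=-4.8806  a^+=-2.1728
step 3: x_pred=-6.0139  r=0.9439  x^+=-5.7921  v^+=-6.3976  a^+=-1.9416
step 4: x_pred=-12.2549  r=13.6049  x^+=-9.0578  v^+=-2.1181  a^+=1.3904
step 5: x_pred=-10.3922  r=15.5122  x^+=-6.7468  v^+=5.9692  a^+=5.1897
step 6: x_pred=0.6211  r=-5.8811  x^+=-0.7610  v^+=7.9910  a^+=3.7493
step 7: x_pred=7.8360  r=-2.4960  x^+=7.2494  v^+=10.2258  a^+=3.1380
step 8: x_pred=17.5931  r=-13.1731  x^+=14.4974  v^+=7.2017  a^+=-0.0884

v_post = 7.2017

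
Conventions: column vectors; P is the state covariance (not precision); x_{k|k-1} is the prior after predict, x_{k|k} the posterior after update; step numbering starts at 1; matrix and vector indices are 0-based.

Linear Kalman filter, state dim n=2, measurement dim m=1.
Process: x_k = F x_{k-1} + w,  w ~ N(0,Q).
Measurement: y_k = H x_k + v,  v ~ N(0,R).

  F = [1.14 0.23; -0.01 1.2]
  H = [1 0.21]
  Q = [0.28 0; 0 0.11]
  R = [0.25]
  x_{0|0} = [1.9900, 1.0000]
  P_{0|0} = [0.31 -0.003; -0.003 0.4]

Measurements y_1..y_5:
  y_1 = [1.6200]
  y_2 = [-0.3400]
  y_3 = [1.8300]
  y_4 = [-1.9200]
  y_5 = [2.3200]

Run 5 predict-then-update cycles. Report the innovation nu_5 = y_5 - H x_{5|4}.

innov = [3.6446]

step 1: x^-=[2.4986, 1.1801]  P^-=[0.7025 0.1028; 0.1028 0.6861]  S=[1.0259]  K=[0.7058; 0.2406]  nu=[-1.1264]  x^+=[1.7036, 0.9091]  P^+=[0.1914 -0.0715; -0.0715 0.6267]
step 2: x^-=[2.1512, 1.0738]  P^-=[0.5245 0.0732; 0.0732 1.0142]  S=[0.8500]  K=[0.6352; 0.3367]  nu=[-2.7167]  x^+=[0.4256, 0.1591]  P^+=[0.1816 -0.1086; -0.1086 0.9178]
step 3: x^-=[0.5218, 0.1867]  P^-=[0.5076 0.1030; 0.1030 1.4343]  S=[0.8641]  K=[0.6125; 0.4677]  nu=[1.2690]  x^+=[1.2990, 0.7802]  P^+=[0.1835 -0.1446; -0.1446 1.2452]
step 4: x^-=[1.6603, 0.9233]  P^-=[0.5085 0.1442; 0.1442 1.9066]  S=[0.9031]  K=[0.5966; 0.6030]  nu=[-3.7742]  x^+=[-0.5912, -1.3524]  P^+=[0.1871 -0.1807; -0.1807 1.5783]
step 5: x^-=[-0.9851, -1.6170]  P^-=[0.5119 0.1867; 0.1867 2.3871]  S=[0.9456]  K=[0.5828; 0.7276]  nu=[3.6446]  x^+=[1.1391, 1.0348]  P^+=[0.1907 -0.2143; -0.2143 1.8865]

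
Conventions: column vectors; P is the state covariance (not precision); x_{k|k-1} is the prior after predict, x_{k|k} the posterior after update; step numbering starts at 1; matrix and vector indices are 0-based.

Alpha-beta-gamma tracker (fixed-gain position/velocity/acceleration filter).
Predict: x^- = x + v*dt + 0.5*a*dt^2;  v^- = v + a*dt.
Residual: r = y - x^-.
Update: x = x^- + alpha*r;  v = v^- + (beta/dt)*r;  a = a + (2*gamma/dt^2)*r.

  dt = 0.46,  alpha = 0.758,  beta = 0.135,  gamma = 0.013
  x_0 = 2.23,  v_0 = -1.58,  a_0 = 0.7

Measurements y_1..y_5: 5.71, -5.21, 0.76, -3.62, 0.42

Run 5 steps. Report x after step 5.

x_post = -0.5711

step 1: x_pred=1.5773  r=4.1327  x^+=4.7099  v^+=-0.0451  a^+=1.2078
step 2: x_pred=4.8169  r=-10.0269  x^+=-2.7835  v^+=-2.4322  a^+=-0.0242
step 3: x_pred=-3.9049  r=4.6649  x^+=-0.3689  v^+=-1.0743  a^+=0.5490
step 4: x_pred=-0.8050  r=-2.8150  x^+=-2.9388  v^+=-1.6479  a^+=0.2031
step 5: x_pred=-3.6753  r=4.0953  x^+=-0.5711  v^+=-0.3526  a^+=0.7063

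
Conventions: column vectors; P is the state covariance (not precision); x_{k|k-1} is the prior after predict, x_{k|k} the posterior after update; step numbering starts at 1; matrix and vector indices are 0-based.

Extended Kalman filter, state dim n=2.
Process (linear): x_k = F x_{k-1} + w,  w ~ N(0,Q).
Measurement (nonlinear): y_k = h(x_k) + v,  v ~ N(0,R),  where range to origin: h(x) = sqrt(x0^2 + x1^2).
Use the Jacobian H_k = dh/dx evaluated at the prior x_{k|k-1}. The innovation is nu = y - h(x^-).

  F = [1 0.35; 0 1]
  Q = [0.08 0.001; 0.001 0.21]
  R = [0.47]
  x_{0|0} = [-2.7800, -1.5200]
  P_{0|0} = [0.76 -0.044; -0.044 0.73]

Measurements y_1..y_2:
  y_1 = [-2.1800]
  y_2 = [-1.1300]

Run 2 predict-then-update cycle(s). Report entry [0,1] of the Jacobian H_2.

step 1: x^-=[-3.3120, -1.5200]  P^-=[0.8986 0.2125; 0.2125 0.9400]  H_jac=[-0.9089 -0.4171]  S=[1.5369]  K=[-0.5891; -0.3808]  nu=[-5.8241]  x^+=[0.1188, 0.6976]  P^+=[0.3653 -0.1322; -0.1322 0.7172]
step 2: x^-=[0.3630, 0.6976]  P^-=[0.4406 0.1198; 0.1198 0.9272]  H_jac=[0.4616 0.8871]  S=[1.3916]  K=[0.2225; 0.6308]  nu=[-1.9164]  x^+=[-0.0634, -0.5112]  P^+=[0.3717 -0.0755; -0.0755 0.3735]

H_jac[0,1] = 0.8871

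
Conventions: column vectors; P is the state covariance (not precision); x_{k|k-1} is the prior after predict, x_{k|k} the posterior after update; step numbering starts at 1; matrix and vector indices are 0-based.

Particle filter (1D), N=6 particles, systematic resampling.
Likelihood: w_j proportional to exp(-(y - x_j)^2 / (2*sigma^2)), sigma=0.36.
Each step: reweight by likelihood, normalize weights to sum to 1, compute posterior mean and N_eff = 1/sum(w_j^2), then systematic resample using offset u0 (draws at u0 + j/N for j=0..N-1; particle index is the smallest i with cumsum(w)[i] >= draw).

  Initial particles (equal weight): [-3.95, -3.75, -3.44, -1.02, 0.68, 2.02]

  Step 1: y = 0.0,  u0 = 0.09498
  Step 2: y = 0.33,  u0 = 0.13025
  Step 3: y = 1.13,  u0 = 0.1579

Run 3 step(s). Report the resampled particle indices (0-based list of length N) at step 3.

step 1: w=[0.0000, 0.0000, 0.0000, 0.0971, 0.9029, 0.0000]  mean=0.5149  Neff=1.2126  idx=[3, 4, 4, 4, 4, 4]
step 2: w=[0.0003, 0.1999, 0.1999, 0.1999, 0.1999, 0.1999]  mean=0.6795  Neff=5.0028  idx=[1, 2, 3, 4, 4, 5]
step 3: w=[0.1667, 0.1667, 0.1667, 0.1667, 0.1667, 0.1667]  mean=0.6800  Neff=6.0000  idx=[0, 1, 2, 3, 4, 5]

resampled_idx = [0, 1, 2, 3, 4, 5]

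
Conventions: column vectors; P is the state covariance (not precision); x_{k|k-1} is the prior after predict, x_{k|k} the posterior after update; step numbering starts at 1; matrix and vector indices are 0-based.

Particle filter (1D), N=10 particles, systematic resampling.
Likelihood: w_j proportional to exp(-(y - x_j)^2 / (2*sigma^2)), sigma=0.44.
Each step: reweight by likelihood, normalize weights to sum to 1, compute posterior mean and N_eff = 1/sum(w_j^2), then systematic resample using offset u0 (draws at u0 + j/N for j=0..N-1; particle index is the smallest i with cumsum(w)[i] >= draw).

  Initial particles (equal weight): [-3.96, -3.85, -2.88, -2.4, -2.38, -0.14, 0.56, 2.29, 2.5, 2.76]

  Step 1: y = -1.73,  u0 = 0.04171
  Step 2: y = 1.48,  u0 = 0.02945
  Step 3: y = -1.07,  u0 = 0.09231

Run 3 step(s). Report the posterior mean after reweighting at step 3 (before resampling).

step 1: w=[0.0000, 0.0000, 0.0480, 0.4587, 0.4911, 0.0021, 0.0000, 0.0000, 0.0000, 0.0000]  mean=-2.4084  Neff=2.2032  idx=[2, 3, 3, 3, 3, 4, 4, 4, 4, 4]
step 2: w=[0.0000, 0.0873, 0.0873, 0.0873, 0.0873, 0.1302, 0.1302, 0.1302, 0.1302, 0.1302]  mean=-2.3870  Neff=8.6806  idx=[1, 2, 3, 4, 5, 6, 7, 7, 8, 9]
step 3: w=[0.0919, 0.0919, 0.0919, 0.0919, 0.1054, 0.1054, 0.1054, 0.1054, 0.1054, 0.1054]  mean=-2.3874  Neff=9.9569  idx=[1, 2, 3, 4, 5, 6, 7, 8, 8, 9]

post_mean = -2.3874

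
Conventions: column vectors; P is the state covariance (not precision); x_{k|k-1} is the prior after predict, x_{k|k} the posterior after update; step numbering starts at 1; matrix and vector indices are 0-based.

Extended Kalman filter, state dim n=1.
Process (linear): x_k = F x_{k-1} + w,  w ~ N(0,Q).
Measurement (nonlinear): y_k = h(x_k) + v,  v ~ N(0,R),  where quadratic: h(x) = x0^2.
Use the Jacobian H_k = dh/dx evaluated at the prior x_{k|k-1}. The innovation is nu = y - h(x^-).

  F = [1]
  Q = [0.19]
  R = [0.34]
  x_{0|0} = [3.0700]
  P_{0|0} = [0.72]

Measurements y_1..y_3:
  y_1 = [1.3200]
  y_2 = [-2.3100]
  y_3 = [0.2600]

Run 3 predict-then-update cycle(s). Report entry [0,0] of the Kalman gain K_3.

step 1: x^-=[3.0700]  P^-=[0.9100]  H_jac=[6.1400]  S=[34.6466]  K=[0.1613]  nu=[-8.1049]  x^+=[1.7629]  P^+=[0.0089]
step 2: x^-=[1.7629]  P^-=[0.1989]  H_jac=[3.5259]  S=[2.8131]  K=[0.2493]  nu=[-5.4179]  x^+=[0.4120]  P^+=[0.0240]
step 3: x^-=[0.4120]  P^-=[0.2140]  H_jac=[0.8241]  S=[0.4854]  K=[0.3634]  nu=[0.0902]  x^+=[0.4448]  P^+=[0.1499]

K[0,0] = 0.3634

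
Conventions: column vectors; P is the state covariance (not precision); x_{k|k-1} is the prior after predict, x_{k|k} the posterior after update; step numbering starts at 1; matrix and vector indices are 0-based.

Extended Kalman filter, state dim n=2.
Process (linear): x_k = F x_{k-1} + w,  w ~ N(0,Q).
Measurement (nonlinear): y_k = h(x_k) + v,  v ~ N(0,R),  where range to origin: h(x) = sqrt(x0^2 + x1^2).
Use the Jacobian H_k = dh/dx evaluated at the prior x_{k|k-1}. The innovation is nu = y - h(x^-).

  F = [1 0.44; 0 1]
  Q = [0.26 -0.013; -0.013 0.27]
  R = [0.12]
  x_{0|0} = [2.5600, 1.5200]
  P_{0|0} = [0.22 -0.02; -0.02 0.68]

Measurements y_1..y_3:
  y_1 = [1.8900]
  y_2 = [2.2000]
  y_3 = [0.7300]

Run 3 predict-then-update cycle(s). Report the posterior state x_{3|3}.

x_post = [1.1546, -0.6086]

step 1: x^-=[3.2288, 1.5200]  P^-=[0.5940 0.2662; 0.2662 0.9500]  H_jac=[0.9048 0.4259]  S=[0.9838]  K=[0.6616; 0.6561]  nu=[-1.6787]  x^+=[2.1182, 0.4186]  P^+=[0.1635 -0.1608; -0.1608 0.5265]
step 2: x^-=[2.3024, 0.4186]  P^-=[0.3839 0.0578; 0.0578 0.7965]  H_jac=[0.9839 0.1789]  S=[0.5374]  K=[0.7220; 0.3710]  nu=[-0.1401]  x^+=[2.2012, 0.3666]  P^+=[0.1037 -0.0861; -0.0861 0.7225]
step 3: x^-=[2.3625, 0.3666]  P^-=[0.4278 0.2188; 0.2188 0.9925]  H_jac=[0.9882 0.1533]  S=[0.6274]  K=[0.7273; 0.5872]  nu=[-1.6608]  x^+=[1.1546, -0.6086]  P^+=[0.0959 -0.0491; -0.0491 0.7762]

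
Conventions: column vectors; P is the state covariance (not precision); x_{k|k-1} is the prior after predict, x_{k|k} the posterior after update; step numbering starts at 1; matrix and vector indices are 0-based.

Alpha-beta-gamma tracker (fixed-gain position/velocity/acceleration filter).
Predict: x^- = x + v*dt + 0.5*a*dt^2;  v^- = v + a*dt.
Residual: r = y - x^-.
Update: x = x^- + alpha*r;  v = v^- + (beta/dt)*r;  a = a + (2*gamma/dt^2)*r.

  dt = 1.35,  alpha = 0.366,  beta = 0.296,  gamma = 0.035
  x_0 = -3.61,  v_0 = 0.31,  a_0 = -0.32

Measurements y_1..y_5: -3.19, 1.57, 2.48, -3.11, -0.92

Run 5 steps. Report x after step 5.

x_post = -0.1508

step 1: x_pred=-3.4831  r=0.2931  x^+=-3.3758  v^+=-0.0577  a^+=-0.3087
step 2: x_pred=-3.7351  r=5.3051  x^+=-1.7934  v^+=0.6887  a^+=-0.1050
step 3: x_pred=-0.9594  r=3.4394  x^+=0.2994  v^+=1.3011  a^+=0.0271
step 4: x_pred=2.0806  r=-5.1906  x^+=0.1808  v^+=0.1996  a^+=-0.1722
step 5: x_pred=0.2933  r=-1.2133  x^+=-0.1508  v^+=-0.2990  a^+=-0.2188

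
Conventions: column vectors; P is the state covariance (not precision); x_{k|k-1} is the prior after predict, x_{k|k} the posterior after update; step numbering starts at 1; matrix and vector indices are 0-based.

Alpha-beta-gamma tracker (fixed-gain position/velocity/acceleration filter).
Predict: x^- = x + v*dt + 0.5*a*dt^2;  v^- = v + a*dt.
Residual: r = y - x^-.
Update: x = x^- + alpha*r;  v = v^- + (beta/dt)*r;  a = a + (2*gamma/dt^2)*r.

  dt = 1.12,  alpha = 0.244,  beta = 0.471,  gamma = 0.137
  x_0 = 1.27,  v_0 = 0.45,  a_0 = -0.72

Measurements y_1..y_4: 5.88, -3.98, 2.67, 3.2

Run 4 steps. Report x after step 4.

x_post = -1.1364

step 1: x_pred=1.3224  r=4.5576  x^+=2.4345  v^+=1.5602  a^+=0.2755
step 2: x_pred=4.3547  r=-8.3347  x^+=2.3211  v^+=-1.6362  a^+=-1.5450
step 3: x_pred=-0.4806  r=3.1506  x^+=0.2882  v^+=-2.0418  a^+=-0.8569
step 4: x_pred=-2.5360  r=5.7360  x^+=-1.1364  v^+=-0.5892  a^+=0.3961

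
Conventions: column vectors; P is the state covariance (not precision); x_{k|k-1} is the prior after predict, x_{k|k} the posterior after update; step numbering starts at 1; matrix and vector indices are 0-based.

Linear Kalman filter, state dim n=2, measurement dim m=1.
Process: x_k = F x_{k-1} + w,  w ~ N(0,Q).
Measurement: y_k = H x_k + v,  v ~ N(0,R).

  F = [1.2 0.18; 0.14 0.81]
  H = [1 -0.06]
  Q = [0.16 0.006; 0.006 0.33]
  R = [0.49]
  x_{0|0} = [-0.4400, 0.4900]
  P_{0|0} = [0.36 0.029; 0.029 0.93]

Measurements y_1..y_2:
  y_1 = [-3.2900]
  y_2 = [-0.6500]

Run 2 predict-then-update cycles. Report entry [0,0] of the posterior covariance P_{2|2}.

step 1: x^-=[-0.4398, 0.3353]  P^-=[0.7211 0.2310; 0.2310 0.9538]  S=[1.1868]  K=[0.5959; 0.1464]  nu=[-2.8301]  x^+=[-2.1262, -0.0791]  P^+=[0.2996 0.1274; 0.1274 0.9284]
step 2: x^-=[-2.5657, -0.3617]  P^-=[0.6766 0.3188; 0.3188 0.9739]  S=[1.1319]  K=[0.5809; 0.2300]  nu=[1.8940]  x^+=[-1.4655, 0.0739]  P^+=[0.2947 0.1675; 0.1675 0.9140]

P_post[0,0] = 0.2947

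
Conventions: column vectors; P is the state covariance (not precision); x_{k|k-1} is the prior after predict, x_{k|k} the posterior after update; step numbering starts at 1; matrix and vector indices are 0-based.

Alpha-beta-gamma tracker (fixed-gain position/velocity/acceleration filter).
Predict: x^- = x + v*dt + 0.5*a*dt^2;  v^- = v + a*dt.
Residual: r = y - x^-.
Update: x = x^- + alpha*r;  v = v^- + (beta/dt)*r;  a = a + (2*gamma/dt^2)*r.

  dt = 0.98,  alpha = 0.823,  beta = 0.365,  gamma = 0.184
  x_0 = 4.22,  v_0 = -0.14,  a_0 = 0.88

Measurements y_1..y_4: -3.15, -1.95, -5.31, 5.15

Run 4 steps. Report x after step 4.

step 1: x_pred=4.5054  r=-7.6554  x^+=-1.7950  v^+=-2.1288  a^+=-2.0533
step 2: x_pred=-4.8673  r=2.9173  x^+=-2.4664  v^+=-3.0546  a^+=-0.9355
step 3: x_pred=-5.9091  r=0.5991  x^+=-5.4160  v^+=-3.7483  a^+=-0.7060
step 4: x_pred=-9.4283  r=14.5783  x^+=2.5696  v^+=0.9896  a^+=4.8801

x_post = 2.5696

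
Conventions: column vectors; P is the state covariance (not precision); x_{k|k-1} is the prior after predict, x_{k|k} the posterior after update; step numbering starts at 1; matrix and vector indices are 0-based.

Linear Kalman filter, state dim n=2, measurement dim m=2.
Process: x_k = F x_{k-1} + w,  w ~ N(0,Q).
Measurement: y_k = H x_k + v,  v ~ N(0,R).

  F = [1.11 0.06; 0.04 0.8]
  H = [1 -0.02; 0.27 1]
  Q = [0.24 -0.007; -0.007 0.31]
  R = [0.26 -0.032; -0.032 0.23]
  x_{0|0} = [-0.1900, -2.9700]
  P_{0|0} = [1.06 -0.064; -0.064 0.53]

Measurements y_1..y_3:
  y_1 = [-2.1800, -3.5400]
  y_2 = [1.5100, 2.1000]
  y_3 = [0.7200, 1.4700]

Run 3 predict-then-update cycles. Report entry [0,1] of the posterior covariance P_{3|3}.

step 1: x^-=[-0.3891, -2.3836]  P^-=[1.5394 0.0085; 0.0085 0.6468]  S=[1.7993 0.3792; 0.3792 0.9936]  K=[0.8324 0.1092; -0.1524 0.7114]  nu=[-1.8386, -1.0513]  x^+=[-2.0344, -2.8514]  P^+=[0.2118 -0.0587; -0.0587 0.1843]
step 2: x^-=[-2.4293, -2.3625]  P^-=[0.4938 -0.0410; -0.0410 0.4246]  S=[0.7556 0.0520; 0.0520 0.6684]  K=[0.6485 0.0876; -0.1087 0.6271]  nu=[3.8920, 5.1184]  x^+=[0.5433, 0.4241]  P^+=[0.1649 -0.0451; -0.0451 0.1599]
step 3: x^-=[0.6285, 0.3610]  P^-=[0.4378 -0.0322; -0.0322 0.4097]  S=[0.6992 0.0460; 0.0460 0.6542]  K=[0.6212 0.0878; -0.0985 0.6199]  nu=[0.0987, 0.9393]  x^+=[0.7723, 0.9335]  P^+=[0.1579 -0.0423; -0.0423 0.1571]

P_post[0,1] = -0.0423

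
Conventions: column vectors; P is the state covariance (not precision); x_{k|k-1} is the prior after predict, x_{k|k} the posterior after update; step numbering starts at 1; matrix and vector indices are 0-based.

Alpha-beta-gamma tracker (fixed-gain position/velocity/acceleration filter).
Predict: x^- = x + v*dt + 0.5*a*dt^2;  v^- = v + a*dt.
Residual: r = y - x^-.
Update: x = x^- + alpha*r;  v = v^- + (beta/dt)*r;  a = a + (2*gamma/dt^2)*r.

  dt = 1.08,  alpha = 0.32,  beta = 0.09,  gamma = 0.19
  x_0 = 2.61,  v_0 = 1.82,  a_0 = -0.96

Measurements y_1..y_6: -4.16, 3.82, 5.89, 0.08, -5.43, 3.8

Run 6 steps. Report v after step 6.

step 1: x_pred=4.0157  r=-8.1757  x^+=1.3995  v^+=0.1019  a^+=-3.6236
step 2: x_pred=-0.6037  r=4.4237  x^+=0.8119  v^+=-3.4429  a^+=-2.1824
step 3: x_pred=-4.1792  r=10.0692  x^+=-0.9571  v^+=-4.9608  a^+=1.0981
step 4: x_pred=-5.6743  r=5.7543  x^+=-3.8329  v^+=-3.2953  a^+=2.9728
step 5: x_pred=-5.6581  r=0.2281  x^+=-5.5851  v^+=-0.0657  a^+=3.0471
step 6: x_pred=-3.8790  r=7.6790  x^+=-1.4217  v^+=3.8651  a^+=5.5488

v_post = 3.8651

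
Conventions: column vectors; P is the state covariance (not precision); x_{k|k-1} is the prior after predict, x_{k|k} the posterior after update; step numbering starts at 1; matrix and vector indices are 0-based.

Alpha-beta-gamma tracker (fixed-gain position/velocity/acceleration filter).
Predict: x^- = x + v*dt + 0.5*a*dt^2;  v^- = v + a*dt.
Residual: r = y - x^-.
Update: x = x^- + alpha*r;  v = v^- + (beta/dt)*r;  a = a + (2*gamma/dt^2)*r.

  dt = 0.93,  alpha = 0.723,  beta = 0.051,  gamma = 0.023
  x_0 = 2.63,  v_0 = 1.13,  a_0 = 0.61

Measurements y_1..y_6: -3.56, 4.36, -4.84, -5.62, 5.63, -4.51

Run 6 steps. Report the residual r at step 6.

step 1: x_pred=3.9447  r=-7.5047  x^+=-1.4812  v^+=1.2858  a^+=0.2109
step 2: x_pred=-0.1943  r=4.5543  x^+=3.0985  v^+=1.7316  a^+=0.4531
step 3: x_pred=4.9048  r=-9.7448  x^+=-2.1407  v^+=1.6186  a^+=-0.0652
step 4: x_pred=-0.6636  r=-4.9564  x^+=-4.2471  v^+=1.2861  a^+=-0.3288
step 5: x_pred=-3.1932  r=8.8232  x^+=3.1860  v^+=1.4642  a^+=0.1405
step 6: x_pred=4.6084  r=-9.1184  x^+=-1.9842  v^+=1.0948  a^+=-0.3445

resid = -9.1184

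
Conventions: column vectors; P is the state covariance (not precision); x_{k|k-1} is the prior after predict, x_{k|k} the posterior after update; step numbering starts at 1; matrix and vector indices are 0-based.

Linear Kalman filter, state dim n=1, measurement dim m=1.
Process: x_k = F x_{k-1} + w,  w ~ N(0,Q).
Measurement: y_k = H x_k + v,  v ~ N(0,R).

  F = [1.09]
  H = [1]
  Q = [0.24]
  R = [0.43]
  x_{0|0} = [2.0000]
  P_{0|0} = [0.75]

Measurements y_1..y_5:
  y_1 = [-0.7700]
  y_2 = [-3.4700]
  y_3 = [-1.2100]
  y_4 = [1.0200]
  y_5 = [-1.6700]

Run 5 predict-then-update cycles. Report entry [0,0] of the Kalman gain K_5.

step 1: x^-=[2.1800]  P^-=[1.1311]  S=[1.5611]  K=[0.7245]  nu=[-2.9500]  x^+=[0.0426]  P^+=[0.3116]
step 2: x^-=[0.0464]  P^-=[0.6102]  S=[1.0402]  K=[0.5866]  nu=[-3.5164]  x^+=[-2.0163]  P^+=[0.2522]
step 3: x^-=[-2.1978]  P^-=[0.5397]  S=[0.9697]  K=[0.5566]  nu=[0.9878]  x^+=[-1.6480]  P^+=[0.2393]
step 4: x^-=[-1.7964]  P^-=[0.5243]  S=[0.9543]  K=[0.5494]  nu=[2.8164]  x^+=[-0.2490]  P^+=[0.2363]
step 5: x^-=[-0.2714]  P^-=[0.5207]  S=[0.9507]  K=[0.5477]  nu=[-1.3986]  x^+=[-1.0374]  P^+=[0.2355]

K[0,0] = 0.5477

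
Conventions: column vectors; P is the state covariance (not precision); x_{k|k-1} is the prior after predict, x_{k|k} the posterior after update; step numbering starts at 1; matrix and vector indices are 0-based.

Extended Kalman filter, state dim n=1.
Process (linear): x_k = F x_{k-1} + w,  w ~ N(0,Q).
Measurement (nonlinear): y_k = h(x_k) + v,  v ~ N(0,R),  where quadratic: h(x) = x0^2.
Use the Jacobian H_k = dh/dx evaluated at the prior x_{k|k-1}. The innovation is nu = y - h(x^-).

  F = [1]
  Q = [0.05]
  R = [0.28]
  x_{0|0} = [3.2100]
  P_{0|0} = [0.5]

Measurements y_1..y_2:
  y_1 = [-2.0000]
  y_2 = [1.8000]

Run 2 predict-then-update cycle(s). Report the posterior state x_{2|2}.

step 1: x^-=[3.2100]  P^-=[0.5500]  H_jac=[6.4200]  S=[22.9490]  K=[0.1539]  nu=[-12.3041]  x^+=[1.3169]  P^+=[0.0067]
step 2: x^-=[1.3169]  P^-=[0.0567]  H_jac=[2.6337]  S=[0.6734]  K=[0.2218]  nu=[0.0659]  x^+=[1.3315]  P^+=[0.0236]

x_post = [1.3315]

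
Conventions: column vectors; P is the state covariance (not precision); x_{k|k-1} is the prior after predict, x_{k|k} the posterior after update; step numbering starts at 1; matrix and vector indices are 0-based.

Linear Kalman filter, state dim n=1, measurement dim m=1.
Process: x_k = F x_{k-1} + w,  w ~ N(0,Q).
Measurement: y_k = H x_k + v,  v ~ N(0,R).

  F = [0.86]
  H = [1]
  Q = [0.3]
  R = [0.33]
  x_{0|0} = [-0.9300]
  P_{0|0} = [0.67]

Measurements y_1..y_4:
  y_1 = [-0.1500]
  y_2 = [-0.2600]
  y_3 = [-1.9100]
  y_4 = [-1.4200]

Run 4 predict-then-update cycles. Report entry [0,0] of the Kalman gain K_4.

K[0,0] = 0.5714

step 1: x^-=[-0.7998]  P^-=[0.7955]  S=[1.1255]  K=[0.7068]  nu=[0.6498]  x^+=[-0.3405]  P^+=[0.2332]
step 2: x^-=[-0.2928]  P^-=[0.4725]  S=[0.8025]  K=[0.5888]  nu=[0.0328]  x^+=[-0.2735]  P^+=[0.1943]
step 3: x^-=[-0.2352]  P^-=[0.4437]  S=[0.7737]  K=[0.5735]  nu=[-1.6748]  x^+=[-1.1957]  P^+=[0.1892]
step 4: x^-=[-1.0283]  P^-=[0.4400]  S=[0.7700]  K=[0.5714]  nu=[-0.3917]  x^+=[-1.2521]  P^+=[0.1886]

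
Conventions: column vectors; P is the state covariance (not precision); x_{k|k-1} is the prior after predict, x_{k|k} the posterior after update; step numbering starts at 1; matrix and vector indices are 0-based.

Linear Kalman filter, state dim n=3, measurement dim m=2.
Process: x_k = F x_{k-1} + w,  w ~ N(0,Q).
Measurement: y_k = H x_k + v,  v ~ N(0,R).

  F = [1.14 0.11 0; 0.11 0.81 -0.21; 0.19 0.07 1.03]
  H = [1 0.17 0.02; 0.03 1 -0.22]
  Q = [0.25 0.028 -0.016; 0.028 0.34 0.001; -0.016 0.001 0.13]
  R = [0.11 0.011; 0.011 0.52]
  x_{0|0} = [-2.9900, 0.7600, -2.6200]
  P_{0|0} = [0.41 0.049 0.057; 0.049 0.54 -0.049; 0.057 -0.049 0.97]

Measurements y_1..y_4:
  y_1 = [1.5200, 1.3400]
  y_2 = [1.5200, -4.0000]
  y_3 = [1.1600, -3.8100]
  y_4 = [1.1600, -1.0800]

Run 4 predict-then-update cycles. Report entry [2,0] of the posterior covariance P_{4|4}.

P_post[2,0] = -0.0232

step 1: x^-=[-3.3250, 0.8369, -3.2135]  P^-=[0.8017 0.1609 0.1433; 0.1609 0.7648 -0.1977; 0.1433 -0.1977 1.1931]  S=[0.9933 0.2935; 0.2935 1.4380]  K=[0.8577 -0.0684; 0.1296 0.5390; 0.2427 -0.3665]  nu=[4.7670, -0.1041]  x^+=[0.7706, 1.3985, -2.0182]  P^+=[0.0987 -0.0296 -0.0024; -0.0296 0.2894 0.0307; -0.0024 0.0307 0.9936]
step 2: x^-=[1.0324, 1.6414, -1.8344]  P^-=[0.3743 0.0383 0.0053; 0.0383 0.5592 -0.1752; 0.0053 -0.1752 1.1917]  S=[0.5130 0.1525; 0.1525 1.2166]  K=[0.7590 -0.0553; 0.1110 0.4784; 0.1095 -0.3731]  nu=[0.2453, -6.0760]  x^+=[1.5548, -1.2381, 0.4596]  P^+=[0.0879 -0.0271 -0.0184; -0.0271 0.2583 0.0340; -0.0184 0.0340 1.0287]
step 3: x^-=[1.6363, -0.9283, 0.6821]  P^-=[0.3605 0.0403 -0.0155; 0.0403 0.5403 -0.1829; -0.0155 -0.1829 1.2227]  S=[0.4984 0.1554; 0.1554 1.2029]  K=[0.7526 -0.0519; 0.1115 0.4692; 0.0759 -0.3858]  nu=[-0.3321, -2.7807]  x^+=[1.5306, -2.2702, 1.7298]  P^+=[0.0871 -0.0262 -0.0223; -0.0262 0.2530 0.0319; -0.0223 0.0319 1.0499]
step 4: x^-=[1.4952, -2.0337, 1.9136]  P^-=[0.3597 0.0415 -0.0204; 0.0415 0.5389 -0.1897; -0.0204 -0.1897 1.2434]  S=[0.4978 0.1575; 0.1575 1.2056]  K=[0.7521 -0.0511; 0.1118 0.4680; 0.0687 -0.3937]  nu=[-0.0277, 1.3298]  x^+=[1.4064, -1.4144, 1.3881]  P^+=[0.0871 -0.0260 -0.0232; -0.0260 0.2521 0.0305; -0.0232 0.0305 1.0627]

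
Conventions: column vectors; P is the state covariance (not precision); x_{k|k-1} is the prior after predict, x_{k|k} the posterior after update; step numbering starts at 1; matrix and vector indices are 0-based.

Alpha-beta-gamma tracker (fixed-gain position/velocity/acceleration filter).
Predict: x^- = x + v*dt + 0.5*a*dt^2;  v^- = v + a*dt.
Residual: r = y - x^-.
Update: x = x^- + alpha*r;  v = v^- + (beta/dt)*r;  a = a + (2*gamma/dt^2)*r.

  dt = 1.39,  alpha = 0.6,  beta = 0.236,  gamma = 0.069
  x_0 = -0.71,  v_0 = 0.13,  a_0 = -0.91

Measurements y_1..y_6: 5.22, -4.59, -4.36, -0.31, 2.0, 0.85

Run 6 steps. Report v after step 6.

v_post = 0.2032

step 1: x_pred=-1.4084  r=6.6284  x^+=2.5686  v^+=-0.0095  a^+=-0.4366
step 2: x_pred=2.1337  r=-6.7237  x^+=-1.9005  v^+=-1.7579  a^+=-0.9168
step 3: x_pred=-5.2297  r=0.8697  x^+=-4.7079  v^+=-2.8846  a^+=-0.8547
step 4: x_pred=-9.5431  r=9.2331  x^+=-4.0033  v^+=-2.5050  a^+=-0.1952
step 5: x_pred=-7.6738  r=9.6738  x^+=-1.8695  v^+=-1.1339  a^+=0.4957
step 6: x_pred=-2.9667  r=3.8167  x^+=-0.6767  v^+=0.2032  a^+=0.7683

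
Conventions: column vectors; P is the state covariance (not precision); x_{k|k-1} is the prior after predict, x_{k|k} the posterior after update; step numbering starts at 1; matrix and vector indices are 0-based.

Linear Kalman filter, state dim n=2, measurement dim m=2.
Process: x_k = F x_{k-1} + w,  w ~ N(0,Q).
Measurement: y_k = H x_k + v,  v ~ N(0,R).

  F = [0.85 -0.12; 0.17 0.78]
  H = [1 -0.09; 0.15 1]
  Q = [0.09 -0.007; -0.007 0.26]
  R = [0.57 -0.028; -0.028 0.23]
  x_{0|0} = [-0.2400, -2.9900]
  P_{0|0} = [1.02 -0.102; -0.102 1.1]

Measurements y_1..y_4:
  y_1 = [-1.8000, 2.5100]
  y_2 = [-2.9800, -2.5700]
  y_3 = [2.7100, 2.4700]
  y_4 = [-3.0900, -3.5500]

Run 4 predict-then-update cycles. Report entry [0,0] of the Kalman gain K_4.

K[0,0] = 0.2793

step 1: x^-=[0.1548, -2.3730]  P^-=[0.8636 -0.0281; -0.0281 0.9317]  S=[1.4462 -0.0100; -0.0100 1.1727]  K=[0.5995 0.0916; -0.0719 0.7903]  nu=[-2.1684, 4.8598]  x^+=[-0.6999, 1.6235]  P^+=[0.3350 -0.0460; -0.0460 0.1907]
step 2: x^-=[-0.7898, 1.1474]  P^-=[0.3442 -0.0060; -0.0060 0.3735]  S=[0.9183 -0.0159; -0.0159 0.6094]  K=[0.3769 0.0847; -0.0326 0.6105]  nu=[-2.0870, -3.5989]  x^+=[-1.8812, -0.9819]  P^+=[0.2104 -0.0226; -0.0226 0.1447]
step 3: x^-=[-1.4812, -1.0857]  P^-=[0.2487 -0.0047; -0.0047 0.3481]  S=[0.8224 -0.0266; -0.0266 0.5823]  K=[0.3052 0.0700; -0.0245 0.5955]  nu=[4.0935, 3.7779]  x^+=[0.0326, 1.0638]  P^+=[0.1704 -0.0180; -0.0180 0.1404]
step 4: x^-=[-0.0999, 0.8353]  P^-=[0.2188 -0.0071; -0.0071 0.3455]  S=[0.7929 -0.0333; -0.0333 0.5783]  K=[0.2793 0.0606; -0.0232 0.5943]  nu=[-2.9149, -4.3703]  x^+=[-1.1788, -1.6943]  P^+=[0.1560 -0.0173; -0.0173 0.1399]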